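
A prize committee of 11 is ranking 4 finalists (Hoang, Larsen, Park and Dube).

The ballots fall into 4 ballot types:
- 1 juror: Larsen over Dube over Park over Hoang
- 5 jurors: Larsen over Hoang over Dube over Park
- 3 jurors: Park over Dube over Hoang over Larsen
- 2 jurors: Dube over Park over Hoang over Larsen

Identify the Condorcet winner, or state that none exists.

Larsen

Check each pair by majority over 11 ballots:
Hoang–Larsen: Larsen 6–5.
Hoang vs Park: Park, 6–5.
Hoang vs Dube: Dube wins 6–5.
Larsen–Park: Larsen 6–5.
Larsen–Dube: Larsen 6–5.
Park vs Dube: Dube, 8–3.
Larsen defeats every rival head-to-head and is the Condorcet winner.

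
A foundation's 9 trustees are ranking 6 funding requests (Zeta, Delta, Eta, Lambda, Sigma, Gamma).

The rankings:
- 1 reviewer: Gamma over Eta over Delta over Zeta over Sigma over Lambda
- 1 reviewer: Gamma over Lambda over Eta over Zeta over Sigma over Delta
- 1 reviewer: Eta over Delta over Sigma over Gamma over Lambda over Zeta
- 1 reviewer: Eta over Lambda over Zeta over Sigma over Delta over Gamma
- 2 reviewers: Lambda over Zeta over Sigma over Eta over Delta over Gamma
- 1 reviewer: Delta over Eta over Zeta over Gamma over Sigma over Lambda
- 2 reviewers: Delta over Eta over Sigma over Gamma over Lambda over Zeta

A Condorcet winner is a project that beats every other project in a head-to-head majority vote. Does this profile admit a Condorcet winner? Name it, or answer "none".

Eta

Pairwise majorities:
Zeta–Delta: Delta 5–4.
Zeta vs Eta: Eta, 7–2.
Zeta vs Lambda: Zeta is ranked higher on 1+1 = 2 ballots, Lambda on 7. Lambda wins 7–2.
Zeta vs Sigma: Zeta is ranked higher on 1+1+1+2+1 = 6 ballots, Sigma on 3. Zeta wins 6–3.
Zeta vs Gamma: Gamma, 5–4.
Delta vs Eta: Delta preferred on 1+2 = 3 ballots; Eta wins 6–3.
Delta vs Lambda: Delta, 5–4.
Delta vs Sigma: 5 to 4, Delta.
Delta vs Gamma: Delta, 7–2.
Eta vs Lambda: Eta preferred on 1+1+1+1+2 = 6 ballots; Eta wins 6–3.
Eta vs Sigma: 1+1+1+1+1+2 = 7 for Eta, 2 for Sigma — Eta by 7–2.
Eta vs Gamma: 1+1+2+1+2 = 7 for Eta, 2 for Gamma — Eta by 7–2.
Lambda vs Sigma: 1+1+2 = 4 for Lambda, 5 for Sigma — Sigma by 5–4.
Lambda vs Gamma: Gamma wins 6–3.
Sigma vs Gamma: 1+1+2+2 = 6 for Sigma, 3 for Gamma — Sigma by 6–3.
Only Eta has no losses; Eta is the Condorcet winner.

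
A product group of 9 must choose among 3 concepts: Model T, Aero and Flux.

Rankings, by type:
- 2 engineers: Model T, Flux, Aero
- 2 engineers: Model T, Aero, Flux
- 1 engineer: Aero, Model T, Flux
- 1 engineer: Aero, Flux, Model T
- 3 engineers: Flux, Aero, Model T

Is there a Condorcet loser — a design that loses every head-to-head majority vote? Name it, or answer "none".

Head-to-head results (9 engineers):
Model T vs Aero: Aero, 5–4.
Model T vs Flux: Model T, 5–4.
Aero–Flux: Flux 5–4.
Each design has at least one pairwise win (Model T beats Flux; Aero beats Model T; Flux beats Aero) — no Condorcet loser.

none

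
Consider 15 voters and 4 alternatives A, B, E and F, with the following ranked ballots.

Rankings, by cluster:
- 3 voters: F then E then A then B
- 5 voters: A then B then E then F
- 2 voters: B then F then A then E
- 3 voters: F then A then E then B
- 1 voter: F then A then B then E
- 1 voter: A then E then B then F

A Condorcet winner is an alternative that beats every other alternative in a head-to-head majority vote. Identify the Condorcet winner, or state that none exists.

Pairwise majorities:
A–B: A 13–2.
A vs E: A is ranked higher on 5+2+3+1+1 = 12 ballots, E on 3. A wins 12–3.
A vs F: F, 9–6.
B vs E: B wins 8–7.
B vs F: 8 to 7, B.
E vs F: 6 to 9, F.
Each alternative drops at least one matchup (A loses to F; B loses to A; E loses to A; F loses to B); the cycle A beats B beats F beats A rules out a Condorcet winner.

none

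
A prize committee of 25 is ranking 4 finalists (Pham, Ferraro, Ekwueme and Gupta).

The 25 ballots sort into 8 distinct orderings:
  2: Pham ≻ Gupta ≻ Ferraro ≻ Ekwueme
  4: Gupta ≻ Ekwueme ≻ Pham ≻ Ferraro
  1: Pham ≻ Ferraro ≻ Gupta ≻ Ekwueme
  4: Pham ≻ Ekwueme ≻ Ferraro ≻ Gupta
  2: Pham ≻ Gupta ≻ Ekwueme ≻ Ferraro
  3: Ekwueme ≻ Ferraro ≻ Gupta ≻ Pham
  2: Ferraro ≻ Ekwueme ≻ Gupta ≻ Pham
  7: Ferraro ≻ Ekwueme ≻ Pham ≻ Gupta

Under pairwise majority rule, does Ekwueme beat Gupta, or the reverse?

Ballots ranking Ekwueme above Gupta: 4 + 3 + 2 + 7 = 16.
Ballots ranking Gupta above Ekwueme: 25 − 16 = 9.
Ekwueme wins the head-to-head 16–9.

Ekwueme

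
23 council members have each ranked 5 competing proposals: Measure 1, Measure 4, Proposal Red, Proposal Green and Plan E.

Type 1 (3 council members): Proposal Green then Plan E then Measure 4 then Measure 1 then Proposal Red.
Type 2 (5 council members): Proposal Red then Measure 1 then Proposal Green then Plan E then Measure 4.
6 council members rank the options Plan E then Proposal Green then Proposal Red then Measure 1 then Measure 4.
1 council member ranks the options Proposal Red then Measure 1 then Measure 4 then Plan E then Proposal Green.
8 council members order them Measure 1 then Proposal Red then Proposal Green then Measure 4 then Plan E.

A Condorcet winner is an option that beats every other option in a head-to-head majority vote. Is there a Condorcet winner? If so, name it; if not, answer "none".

Pairwise majorities:
Measure 1 vs Measure 4: Measure 1 is ranked higher on 5+6+1+8 = 20 ballots, Measure 4 on 3. Measure 1 wins 20–3.
Measure 1 vs Proposal Red: 11 to 12, Proposal Red.
Measure 1 vs Proposal Green: Measure 1 is ranked higher on 5+1+8 = 14 ballots, Proposal Green on 9. Measure 1 wins 14–9.
Measure 1 vs Plan E: 5+1+8 = 14 for Measure 1, 9 for Plan E — Measure 1 by 14–9.
Measure 4 vs Proposal Red: Measure 4 is ranked higher on 3 ballots, Proposal Red on 20. Proposal Red wins 20–3.
Measure 4 vs Proposal Green: 1 for Measure 4, 22 for Proposal Green — Proposal Green by 22–1.
Measure 4 vs Plan E: 1+8 = 9 for Measure 4, 14 for Plan E — Plan E by 14–9.
Proposal Red vs Proposal Green: Proposal Red preferred on 5+1+8 = 14 ballots; Proposal Red wins 14–9.
Proposal Red vs Plan E: 14 to 9, Proposal Red.
Proposal Green vs Plan E: Proposal Green is ranked higher on 3+5+8 = 16 ballots, Plan E on 7. Proposal Green wins 16–7.
Proposal Red defeats every rival head-to-head and is the Condorcet winner.

Proposal Red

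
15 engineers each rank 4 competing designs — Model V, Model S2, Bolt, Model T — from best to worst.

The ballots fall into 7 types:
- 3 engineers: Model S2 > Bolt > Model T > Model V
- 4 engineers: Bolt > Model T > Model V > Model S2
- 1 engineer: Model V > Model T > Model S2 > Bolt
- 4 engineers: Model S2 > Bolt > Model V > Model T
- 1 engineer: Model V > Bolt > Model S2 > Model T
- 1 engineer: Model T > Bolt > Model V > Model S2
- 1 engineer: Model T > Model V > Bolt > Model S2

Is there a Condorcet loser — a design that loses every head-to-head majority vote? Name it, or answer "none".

none

Head-to-head results (15 engineers):
Model V vs Model S2: Model V preferred on 4+1+1+1+1 = 8 ballots; Model V wins 8–7.
Model V vs Bolt: 3 to 12, Bolt.
Model V–Model T: Model T 9–6.
Model S2 vs Bolt: 3+1+4 = 8 for Model S2, 7 for Bolt — Model S2 by 8–7.
Model S2 vs Model T: 8 to 7, Model S2.
Bolt vs Model T: Bolt wins 12–3.
Each design has at least one pairwise win (Model V beats Model S2; Model S2 beats Bolt; Bolt beats Model V; Model T beats Model V) — no Condorcet loser.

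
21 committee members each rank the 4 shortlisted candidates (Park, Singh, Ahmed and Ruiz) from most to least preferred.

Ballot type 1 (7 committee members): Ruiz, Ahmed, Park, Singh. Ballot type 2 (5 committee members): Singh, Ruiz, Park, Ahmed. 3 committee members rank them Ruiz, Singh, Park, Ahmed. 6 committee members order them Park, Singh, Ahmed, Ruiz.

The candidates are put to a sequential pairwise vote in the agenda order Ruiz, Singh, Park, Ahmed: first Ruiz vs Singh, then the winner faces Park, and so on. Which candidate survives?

Park

Round 1: Ruiz vs Singh — 10–11, Singh advances.
Round 2: Singh vs Park — 8–13, Park advances.
Round 3: Park vs Ahmed — 14–7, Park advances.
The agenda winner is Park.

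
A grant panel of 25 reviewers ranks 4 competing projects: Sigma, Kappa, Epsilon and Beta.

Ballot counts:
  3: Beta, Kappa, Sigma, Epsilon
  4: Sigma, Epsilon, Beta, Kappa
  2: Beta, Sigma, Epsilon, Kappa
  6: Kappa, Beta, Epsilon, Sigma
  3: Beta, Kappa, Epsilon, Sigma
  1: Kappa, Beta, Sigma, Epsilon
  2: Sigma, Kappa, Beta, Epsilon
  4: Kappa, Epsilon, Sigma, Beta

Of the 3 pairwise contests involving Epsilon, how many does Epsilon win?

1

Epsilon against each rival (25 reviewers):
Epsilon vs Sigma: 13 to 12, Epsilon.
Epsilon vs Kappa: 6 to 19, Kappa.
Epsilon vs Beta: 4+4 = 8 for Epsilon, 17 for Beta — Beta by 17–8.
Epsilon beats Sigma; loses to Kappa, Beta — 1 pairwise win.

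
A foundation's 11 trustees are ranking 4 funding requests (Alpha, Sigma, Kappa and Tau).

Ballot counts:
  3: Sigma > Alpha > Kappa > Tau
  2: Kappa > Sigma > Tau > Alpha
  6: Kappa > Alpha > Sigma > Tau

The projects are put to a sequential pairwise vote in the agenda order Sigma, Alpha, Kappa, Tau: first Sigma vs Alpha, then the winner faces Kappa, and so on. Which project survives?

Round 1: Sigma vs Alpha — 5–6, Alpha advances.
Round 2: Alpha vs Kappa — 3–8, Kappa advances.
Round 3: Kappa vs Tau — 11–0, Kappa advances.
Kappa survives the agenda.

Kappa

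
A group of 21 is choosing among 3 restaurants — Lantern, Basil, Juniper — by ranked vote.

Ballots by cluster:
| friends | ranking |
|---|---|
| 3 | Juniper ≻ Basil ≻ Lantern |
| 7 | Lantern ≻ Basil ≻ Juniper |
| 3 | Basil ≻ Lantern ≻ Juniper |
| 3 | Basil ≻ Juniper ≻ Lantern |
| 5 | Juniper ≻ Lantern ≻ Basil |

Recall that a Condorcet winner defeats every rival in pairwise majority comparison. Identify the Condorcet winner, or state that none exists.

none

Pairwise majorities:
Lantern vs Basil: Lantern preferred on 7+5 = 12 ballots; Lantern wins 12–9.
Lantern vs Juniper: Juniper wins 11–10.
Basil vs Juniper: Basil is ranked higher on 7+3+3 = 13 ballots, Juniper on 8. Basil wins 13–8.
Every restaurant loses at least once (Lantern loses to Juniper; Basil loses to Lantern; Juniper loses to Basil). The majority relation contains the cycle Lantern beats Basil beats Juniper beats Lantern, so there is no Condorcet winner.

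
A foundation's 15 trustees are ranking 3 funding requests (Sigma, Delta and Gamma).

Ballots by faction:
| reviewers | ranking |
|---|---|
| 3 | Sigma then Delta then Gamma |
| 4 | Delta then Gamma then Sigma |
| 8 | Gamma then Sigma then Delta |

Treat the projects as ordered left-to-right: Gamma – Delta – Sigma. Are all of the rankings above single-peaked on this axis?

Axis positions: Gamma=1, Delta=2, Sigma=3.
Faction 1 (peak Sigma at position 3): ranking walks positions 3-2-1, expanding outward from the peak — single-peaked.
Faction 2 (peak Delta at position 2): ranking walks positions 2-1-3, expanding outward from the peak — single-peaked.
Faction 3: ranking walks positions 1-3-2; Sigma is ranked above Delta even though Delta lies between Sigma and the peak Gamma on the axis — preferences dip and rise again. Not single-peaked.
Faction 3 violates single-peakedness, so the profile is not single-peaked on this axis.

no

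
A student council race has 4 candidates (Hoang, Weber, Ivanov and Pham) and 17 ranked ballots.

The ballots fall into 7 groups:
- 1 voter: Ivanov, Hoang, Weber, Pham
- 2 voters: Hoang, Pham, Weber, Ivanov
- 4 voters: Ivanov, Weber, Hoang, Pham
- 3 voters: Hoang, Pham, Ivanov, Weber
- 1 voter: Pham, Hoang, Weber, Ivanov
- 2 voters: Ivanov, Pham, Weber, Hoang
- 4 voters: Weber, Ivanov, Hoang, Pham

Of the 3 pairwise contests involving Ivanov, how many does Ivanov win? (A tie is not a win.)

Ivanov against each rival (17 voters):
Ivanov vs Hoang: Ivanov preferred on 1+4+2+4 = 11 ballots; Ivanov wins 11–6.
Ivanov vs Weber: Ivanov, 10–7.
Ivanov vs Pham: Ivanov is ranked higher on 1+4+2+4 = 11 ballots, Pham on 6. Ivanov wins 11–6.
Ivanov beats Hoang, Weber, Pham — 3 pairwise wins.

3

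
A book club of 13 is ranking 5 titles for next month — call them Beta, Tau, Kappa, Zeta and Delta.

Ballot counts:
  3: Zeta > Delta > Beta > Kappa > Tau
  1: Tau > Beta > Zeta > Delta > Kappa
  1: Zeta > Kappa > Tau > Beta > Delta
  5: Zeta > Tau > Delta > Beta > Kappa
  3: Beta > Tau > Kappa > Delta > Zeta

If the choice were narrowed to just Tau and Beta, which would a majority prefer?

Ballots ranking Tau above Beta: 1 + 1 + 5 = 7.
Ballots ranking Beta above Tau: 13 − 7 = 6.
Tau wins the head-to-head 7–6.

Tau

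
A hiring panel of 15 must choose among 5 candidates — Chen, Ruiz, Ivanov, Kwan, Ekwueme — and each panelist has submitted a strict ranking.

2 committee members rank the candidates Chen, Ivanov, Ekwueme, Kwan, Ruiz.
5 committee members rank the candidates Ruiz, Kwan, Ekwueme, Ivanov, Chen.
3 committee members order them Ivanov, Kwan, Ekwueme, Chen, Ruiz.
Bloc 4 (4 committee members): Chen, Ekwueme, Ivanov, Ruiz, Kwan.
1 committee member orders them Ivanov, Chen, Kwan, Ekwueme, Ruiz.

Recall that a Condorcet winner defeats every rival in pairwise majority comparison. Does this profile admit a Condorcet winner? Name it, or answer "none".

Check each pair by majority over 15 ballots:
Chen vs Ruiz: Chen preferred on 2+3+4+1 = 10 ballots; Chen wins 10–5.
Chen vs Ivanov: 2+4 = 6 for Chen, 9 for Ivanov — Ivanov by 9–6.
Chen vs Kwan: Chen is ranked higher on 2+4+1 = 7 ballots, Kwan on 8. Kwan wins 8–7.
Chen vs Ekwueme: 7 to 8, Ekwueme.
Ruiz vs Ivanov: 5 to 10, Ivanov.
Ruiz vs Kwan: Ruiz preferred on 5+4 = 9 ballots; Ruiz wins 9–6.
Ruiz vs Ekwueme: Ruiz is ranked higher on 5 ballots, Ekwueme on 10. Ekwueme wins 10–5.
Ivanov vs Kwan: 10 to 5, Ivanov.
Ivanov vs Ekwueme: Ivanov preferred on 2+3+1 = 6 ballots; Ekwueme wins 9–6.
Kwan vs Ekwueme: 5+3+1 = 9 for Kwan, 6 for Ekwueme — Kwan by 9–6.
Every candidate loses at least once (Chen loses to Ivanov; Ruiz loses to Chen; Ivanov loses to Ekwueme; Kwan loses to Ruiz; Ekwueme loses to Kwan). The majority relation contains the cycle Chen > Ruiz > Kwan > Chen, so there is no Condorcet winner.

none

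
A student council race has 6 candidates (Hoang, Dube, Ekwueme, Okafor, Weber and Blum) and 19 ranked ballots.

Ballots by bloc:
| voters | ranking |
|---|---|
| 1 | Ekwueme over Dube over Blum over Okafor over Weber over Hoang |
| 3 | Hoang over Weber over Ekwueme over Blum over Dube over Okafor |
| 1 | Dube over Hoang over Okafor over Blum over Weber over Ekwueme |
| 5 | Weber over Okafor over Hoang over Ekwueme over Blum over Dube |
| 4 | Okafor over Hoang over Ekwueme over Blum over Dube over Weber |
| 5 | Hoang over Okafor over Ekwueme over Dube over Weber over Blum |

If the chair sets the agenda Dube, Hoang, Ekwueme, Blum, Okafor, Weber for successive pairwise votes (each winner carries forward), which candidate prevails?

Okafor

Round 1: Dube vs Hoang — 2–17, Hoang advances.
Round 2: Hoang vs Ekwueme — 18–1, Hoang advances.
Round 3: Hoang vs Blum — 18–1, Hoang advances.
Round 4: Hoang vs Okafor — 9–10, Okafor advances.
Round 5: Okafor vs Weber — 11–8, Okafor advances.
Okafor survives the agenda.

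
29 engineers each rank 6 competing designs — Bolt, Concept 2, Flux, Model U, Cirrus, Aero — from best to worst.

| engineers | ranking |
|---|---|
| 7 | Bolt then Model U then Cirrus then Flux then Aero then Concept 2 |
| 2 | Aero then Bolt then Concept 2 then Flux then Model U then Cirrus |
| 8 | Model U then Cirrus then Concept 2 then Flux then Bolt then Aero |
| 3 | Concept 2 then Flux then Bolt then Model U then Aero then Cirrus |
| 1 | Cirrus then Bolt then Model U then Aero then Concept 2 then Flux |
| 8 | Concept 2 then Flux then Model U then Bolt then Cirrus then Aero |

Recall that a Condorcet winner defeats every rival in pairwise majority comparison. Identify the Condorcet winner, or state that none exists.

Check each pair by majority over 29 ballots:
Bolt vs Concept 2: Bolt is ranked higher on 7+2+1 = 10 ballots, Concept 2 on 19. Concept 2 wins 19–10.
Bolt vs Flux: 10 to 19, Flux.
Bolt vs Model U: Bolt is ranked higher on 7+2+3+1 = 13 ballots, Model U on 16. Model U wins 16–13.
Bolt vs Cirrus: Bolt preferred on 7+2+3+8 = 20 ballots; Bolt wins 20–9.
Bolt vs Aero: Bolt is ranked higher on 7+8+3+1+8 = 27 ballots, Aero on 2. Bolt wins 27–2.
Concept 2 vs Flux: 22 to 7, Concept 2.
Concept 2 vs Model U: 13 to 16, Model U.
Concept 2 vs Cirrus: 13 to 16, Cirrus.
Concept 2 vs Aero: 19 to 10, Concept 2.
Flux vs Model U: Flux preferred on 2+3+8 = 13 ballots; Model U wins 16–13.
Flux vs Cirrus: 2+3+8 = 13 for Flux, 16 for Cirrus — Cirrus by 16–13.
Flux vs Aero: Flux is ranked higher on 7+8+3+8 = 26 ballots, Aero on 3. Flux wins 26–3.
Model U vs Cirrus: 28 to 1, Model U.
Model U vs Aero: 27 to 2, Model U.
Cirrus vs Aero: 7+8+1+8 = 24 for Cirrus, 5 for Aero — Cirrus by 24–5.
Model U defeats every rival head-to-head and is the Condorcet winner.

Model U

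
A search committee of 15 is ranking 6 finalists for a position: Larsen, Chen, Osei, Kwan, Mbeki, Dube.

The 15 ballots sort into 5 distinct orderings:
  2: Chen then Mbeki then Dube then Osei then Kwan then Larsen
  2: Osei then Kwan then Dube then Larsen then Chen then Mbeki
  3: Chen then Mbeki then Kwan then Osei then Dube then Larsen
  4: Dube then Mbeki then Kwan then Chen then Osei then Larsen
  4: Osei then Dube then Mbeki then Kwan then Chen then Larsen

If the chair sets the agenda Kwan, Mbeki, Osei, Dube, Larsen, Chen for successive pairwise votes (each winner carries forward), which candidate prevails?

Dube

Round 1: Kwan vs Mbeki — 2–13, Mbeki advances.
Round 2: Mbeki vs Osei — 9–6, Mbeki advances.
Round 3: Mbeki vs Dube — 5–10, Dube advances.
Round 4: Dube vs Larsen — 15–0, Dube advances.
Round 5: Dube vs Chen — 10–5, Dube advances.
Dube survives the agenda.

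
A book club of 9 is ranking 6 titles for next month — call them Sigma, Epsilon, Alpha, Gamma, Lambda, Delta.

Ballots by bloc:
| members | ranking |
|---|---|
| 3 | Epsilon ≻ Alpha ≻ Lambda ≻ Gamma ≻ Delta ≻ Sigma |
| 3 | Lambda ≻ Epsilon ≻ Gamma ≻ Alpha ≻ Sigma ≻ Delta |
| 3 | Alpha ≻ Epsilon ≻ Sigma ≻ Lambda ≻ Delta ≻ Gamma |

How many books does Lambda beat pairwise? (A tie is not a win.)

3

Lambda against each rival (9 members):
Lambda vs Sigma: Lambda, 6–3.
Lambda vs Epsilon: Lambda is ranked higher on 3 ballots, Epsilon on 6. Epsilon wins 6–3.
Lambda–Alpha: Alpha 6–3.
Lambda vs Gamma: Lambda wins 9–0.
Lambda vs Delta: Lambda is ranked higher on 3+3+3 = 9 ballots, Delta on 0. Lambda wins 9–0.
Lambda beats Sigma, Gamma, Delta; loses to Epsilon, Alpha — 3 pairwise wins.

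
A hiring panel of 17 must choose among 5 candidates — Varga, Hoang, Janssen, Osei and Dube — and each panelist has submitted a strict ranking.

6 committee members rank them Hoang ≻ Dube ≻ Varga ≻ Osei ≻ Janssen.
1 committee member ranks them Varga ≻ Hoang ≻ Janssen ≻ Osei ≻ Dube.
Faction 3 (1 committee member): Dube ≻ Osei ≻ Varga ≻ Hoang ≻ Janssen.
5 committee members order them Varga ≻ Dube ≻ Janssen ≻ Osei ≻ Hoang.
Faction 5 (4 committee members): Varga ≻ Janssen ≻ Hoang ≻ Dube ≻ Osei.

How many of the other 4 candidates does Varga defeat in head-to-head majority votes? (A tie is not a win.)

4

Varga against each rival (17 committee members):
Varga vs Hoang: Varga preferred on 1+1+5+4 = 11 ballots; Varga wins 11–6.
Varga vs Janssen: Varga preferred on 6+1+1+5+4 = 17 ballots; Varga wins 17–0.
Varga vs Osei: 6+1+5+4 = 16 for Varga, 1 for Osei — Varga by 16–1.
Varga vs Dube: Varga wins 10–7.
Varga beats Hoang, Janssen, Osei, Dube — 4 pairwise wins.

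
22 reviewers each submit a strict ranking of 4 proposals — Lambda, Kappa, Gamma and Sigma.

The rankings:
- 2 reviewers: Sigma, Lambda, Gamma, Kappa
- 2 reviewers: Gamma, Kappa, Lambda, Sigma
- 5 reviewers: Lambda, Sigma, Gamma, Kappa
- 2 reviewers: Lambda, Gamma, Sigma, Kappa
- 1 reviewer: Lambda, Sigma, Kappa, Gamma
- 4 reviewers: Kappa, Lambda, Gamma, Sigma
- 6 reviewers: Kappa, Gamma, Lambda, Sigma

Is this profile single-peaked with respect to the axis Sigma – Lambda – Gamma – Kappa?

no

Axis positions: Sigma=1, Lambda=2, Gamma=3, Kappa=4.
Ballot type 1 (peak Sigma at position 1): ranking walks positions 1-2-3-4, expanding outward from the peak — single-peaked.
Ballot type 2 (peak Gamma at position 3): ranking walks positions 3-4-2-1, expanding outward from the peak — single-peaked.
Ballot type 3 (peak Lambda at position 2): ranking walks positions 2-1-3-4, expanding outward from the peak — single-peaked.
Ballot type 4 (peak Lambda at position 2): ranking walks positions 2-3-1-4, expanding outward from the peak — single-peaked.
Ballot type 5: ranking walks positions 2-1-4-3; Kappa is ranked above Gamma even though Gamma lies between Kappa and the peak Lambda on the axis — preferences dip and rise again. Not single-peaked.
Ballot type 6: ranking walks positions 4-2-3-1; Lambda is ranked above Gamma even though Gamma lies between Lambda and the peak Kappa on the axis — preferences dip and rise again. Not single-peaked.
Ballot type 7 (peak Kappa at position 4): ranking walks positions 4-3-2-1, expanding outward from the peak — single-peaked.
Ballot type 5 violates single-peakedness, so the profile is not single-peaked on this axis.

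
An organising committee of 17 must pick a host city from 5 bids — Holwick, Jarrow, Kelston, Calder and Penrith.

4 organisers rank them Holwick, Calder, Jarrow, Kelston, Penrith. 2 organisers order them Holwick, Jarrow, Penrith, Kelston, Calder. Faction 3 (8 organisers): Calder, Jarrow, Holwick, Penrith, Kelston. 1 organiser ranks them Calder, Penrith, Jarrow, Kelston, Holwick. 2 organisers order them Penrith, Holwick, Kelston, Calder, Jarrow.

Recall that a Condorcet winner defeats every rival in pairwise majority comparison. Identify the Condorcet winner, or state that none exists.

Calder

Pairwise majorities:
Holwick vs Jarrow: 4+2+2 = 8 for Holwick, 9 for Jarrow — Jarrow by 9–8.
Holwick vs Kelston: Holwick wins 16–1.
Holwick vs Calder: 4+2+2 = 8 for Holwick, 9 for Calder — Calder by 9–8.
Holwick vs Penrith: Holwick preferred on 4+2+8 = 14 ballots; Holwick wins 14–3.
Jarrow vs Kelston: Jarrow preferred on 4+2+8+1 = 15 ballots; Jarrow wins 15–2.
Jarrow vs Calder: Calder, 15–2.
Jarrow vs Penrith: Jarrow is ranked higher on 4+2+8 = 14 ballots, Penrith on 3. Jarrow wins 14–3.
Kelston vs Calder: Kelston is ranked higher on 2+2 = 4 ballots, Calder on 13. Calder wins 13–4.
Kelston vs Penrith: 4 for Kelston, 13 for Penrith — Penrith by 13–4.
Calder vs Penrith: 13 to 4, Calder.
Only Calder has no losses; Calder is the Condorcet winner.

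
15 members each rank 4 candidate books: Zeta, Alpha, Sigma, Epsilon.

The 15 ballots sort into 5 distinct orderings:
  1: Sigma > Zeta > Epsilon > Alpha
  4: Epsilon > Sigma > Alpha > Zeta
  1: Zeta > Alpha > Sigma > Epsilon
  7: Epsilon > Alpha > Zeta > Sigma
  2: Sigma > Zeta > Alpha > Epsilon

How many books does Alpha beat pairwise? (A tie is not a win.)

Alpha against each rival (15 members):
Alpha vs Zeta: Alpha preferred on 4+7 = 11 ballots; Alpha wins 11–4.
Alpha vs Sigma: Alpha is ranked higher on 1+7 = 8 ballots, Sigma on 7. Alpha wins 8–7.
Alpha vs Epsilon: Epsilon wins 12–3.
Alpha beats Zeta, Sigma; loses to Epsilon — 2 pairwise wins.

2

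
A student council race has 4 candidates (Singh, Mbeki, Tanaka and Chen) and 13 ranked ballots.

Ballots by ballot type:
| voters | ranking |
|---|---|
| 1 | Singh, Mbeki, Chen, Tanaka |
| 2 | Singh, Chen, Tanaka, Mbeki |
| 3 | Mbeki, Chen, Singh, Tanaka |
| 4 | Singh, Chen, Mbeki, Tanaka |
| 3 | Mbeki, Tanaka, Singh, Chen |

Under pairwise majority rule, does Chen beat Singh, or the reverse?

Singh

Ballots ranking Chen above Singh: 3.
Ballots ranking Singh above Chen: 13 − 3 = 10.
Singh wins the head-to-head 10–3.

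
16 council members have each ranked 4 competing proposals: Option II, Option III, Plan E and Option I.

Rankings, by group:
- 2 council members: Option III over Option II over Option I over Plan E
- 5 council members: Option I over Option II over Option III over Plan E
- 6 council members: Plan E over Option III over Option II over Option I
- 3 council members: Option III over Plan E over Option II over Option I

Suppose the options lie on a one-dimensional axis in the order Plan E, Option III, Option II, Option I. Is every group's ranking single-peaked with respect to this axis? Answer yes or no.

Axis positions: Plan E=1, Option III=2, Option II=3, Option I=4.
Group 1 (peak Option III at position 2): ranking walks positions 2-3-4-1, expanding outward from the peak — single-peaked.
Group 2 (peak Option I at position 4): ranking walks positions 4-3-2-1, expanding outward from the peak — single-peaked.
Group 3 (peak Plan E at position 1): ranking walks positions 1-2-3-4, expanding outward from the peak — single-peaked.
Group 4 (peak Option III at position 2): ranking walks positions 2-1-3-4, expanding outward from the peak — single-peaked.
Every ranking is single-peaked on this axis.

yes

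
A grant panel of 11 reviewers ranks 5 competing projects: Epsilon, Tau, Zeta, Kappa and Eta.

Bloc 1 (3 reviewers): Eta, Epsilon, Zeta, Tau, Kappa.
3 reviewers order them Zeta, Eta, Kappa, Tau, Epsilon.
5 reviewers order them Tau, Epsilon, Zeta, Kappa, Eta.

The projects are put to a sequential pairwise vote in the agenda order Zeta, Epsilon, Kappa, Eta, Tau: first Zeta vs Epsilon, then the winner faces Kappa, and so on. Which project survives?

Eta

Round 1: Zeta vs Epsilon — 3–8, Epsilon advances.
Round 2: Epsilon vs Kappa — 8–3, Epsilon advances.
Round 3: Epsilon vs Eta — 5–6, Eta advances.
Round 4: Eta vs Tau — 6–5, Eta advances.
The agenda winner is Eta.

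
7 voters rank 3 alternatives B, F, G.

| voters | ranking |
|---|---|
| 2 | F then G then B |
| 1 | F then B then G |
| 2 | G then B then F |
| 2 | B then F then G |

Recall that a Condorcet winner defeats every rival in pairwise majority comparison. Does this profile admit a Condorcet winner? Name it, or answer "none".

Pairwise majorities:
B–F: B 4–3.
B vs G: G, 4–3.
F vs G: F wins 5–2.
Each alternative drops at least one matchup (B loses to G; F loses to B; G loses to F); the cycle B > F > G > B rules out a Condorcet winner.

none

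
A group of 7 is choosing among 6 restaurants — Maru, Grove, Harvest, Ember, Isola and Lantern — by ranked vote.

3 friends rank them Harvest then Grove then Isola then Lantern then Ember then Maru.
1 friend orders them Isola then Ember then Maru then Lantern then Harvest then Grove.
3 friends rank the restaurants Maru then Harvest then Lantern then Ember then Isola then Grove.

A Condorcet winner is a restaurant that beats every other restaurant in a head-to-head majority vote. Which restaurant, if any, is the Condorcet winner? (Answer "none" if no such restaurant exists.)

Check each pair by majority over 7 ballots:
Maru vs Grove: Maru preferred on 1+3 = 4 ballots; Maru wins 4–3.
Maru vs Harvest: Maru is ranked higher on 1+3 = 4 ballots, Harvest on 3. Maru wins 4–3.
Maru vs Ember: Maru preferred on 3 ballots; Ember wins 4–3.
Maru vs Isola: 3 to 4, Isola.
Maru vs Lantern: 1+3 = 4 for Maru, 3 for Lantern — Maru by 4–3.
Grove vs Harvest: 0 for Grove, 7 for Harvest — Harvest by 7–0.
Grove vs Ember: 3 for Grove, 4 for Ember — Ember by 4–3.
Grove vs Isola: 3 for Grove, 4 for Isola — Isola by 4–3.
Grove vs Lantern: 3 to 4, Lantern.
Harvest vs Ember: Harvest preferred on 3+3 = 6 ballots; Harvest wins 6–1.
Harvest vs Isola: 6 to 1, Harvest.
Harvest vs Lantern: Harvest is ranked higher on 3+3 = 6 ballots, Lantern on 1. Harvest wins 6–1.
Ember vs Isola: 3 to 4, Isola.
Ember vs Lantern: Ember preferred on 1 ballot; Lantern wins 6–1.
Isola vs Lantern: 4 to 3, Isola.
Each restaurant drops at least one matchup (Maru loses to Ember; Grove loses to Maru; Harvest loses to Maru; Ember loses to Harvest; Isola loses to Harvest; Lantern loses to Maru); the cycle Maru beats Harvest beats Ember beats Maru rules out a Condorcet winner.

none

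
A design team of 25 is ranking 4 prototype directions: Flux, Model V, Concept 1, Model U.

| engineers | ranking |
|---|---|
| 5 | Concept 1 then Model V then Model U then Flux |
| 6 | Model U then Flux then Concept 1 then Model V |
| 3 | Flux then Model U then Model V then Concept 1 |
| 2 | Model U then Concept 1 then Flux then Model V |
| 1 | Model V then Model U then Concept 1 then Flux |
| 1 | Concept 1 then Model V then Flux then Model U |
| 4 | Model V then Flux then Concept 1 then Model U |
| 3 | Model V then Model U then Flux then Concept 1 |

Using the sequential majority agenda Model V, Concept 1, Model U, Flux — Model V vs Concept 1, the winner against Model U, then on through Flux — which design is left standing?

Round 1: Model V vs Concept 1 — 11–14, Concept 1 advances.
Round 2: Concept 1 vs Model U — 10–15, Model U advances.
Round 3: Model U vs Flux — 17–8, Model U advances.
Model U survives the agenda.

Model U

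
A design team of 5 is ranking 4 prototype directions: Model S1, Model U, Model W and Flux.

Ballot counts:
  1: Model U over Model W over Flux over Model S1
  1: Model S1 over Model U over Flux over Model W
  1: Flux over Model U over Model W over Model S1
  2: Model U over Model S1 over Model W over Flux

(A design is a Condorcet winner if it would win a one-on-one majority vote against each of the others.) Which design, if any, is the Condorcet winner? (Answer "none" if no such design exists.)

Model U

Head-to-head results (5 engineers):
Model S1 vs Model U: Model S1 is ranked higher on 1 ballot, Model U on 4. Model U wins 4–1.
Model S1 vs Model W: 3 to 2, Model S1.
Model S1 vs Flux: Model S1 is ranked higher on 1+2 = 3 ballots, Flux on 2. Model S1 wins 3–2.
Model U vs Model W: 1+1+1+2 = 5 for Model U, 0 for Model W — Model U by 5–0.
Model U vs Flux: 1+1+2 = 4 for Model U, 1 for Flux — Model U by 4–1.
Model W vs Flux: Model W is ranked higher on 1+2 = 3 ballots, Flux on 2. Model W wins 3–2.
Model U wins every pairwise contest, so Model U is the Condorcet winner.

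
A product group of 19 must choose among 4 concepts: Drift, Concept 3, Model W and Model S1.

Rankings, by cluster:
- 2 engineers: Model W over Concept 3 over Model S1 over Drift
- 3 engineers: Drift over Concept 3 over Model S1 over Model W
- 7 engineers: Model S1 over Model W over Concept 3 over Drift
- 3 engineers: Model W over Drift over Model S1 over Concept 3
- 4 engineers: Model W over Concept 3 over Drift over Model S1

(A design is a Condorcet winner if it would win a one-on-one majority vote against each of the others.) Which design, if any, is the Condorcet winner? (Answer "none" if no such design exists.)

Head-to-head results (19 engineers):
Drift vs Concept 3: Concept 3 wins 13–6.
Drift vs Model W: Model W wins 16–3.
Drift vs Model S1: Drift wins 10–9.
Concept 3 vs Model W: Model W, 16–3.
Concept 3 vs Model S1: Model S1, 10–9.
Model W vs Model S1: Model S1 wins 10–9.
No design is unbeaten: Drift loses to Concept 3; Concept 3 loses to Model W; Model W loses to Model S1; Model S1 loses to Drift. In particular Drift → Model S1 → Concept 3 → Drift is a majority cycle — no Condorcet winner exists.

none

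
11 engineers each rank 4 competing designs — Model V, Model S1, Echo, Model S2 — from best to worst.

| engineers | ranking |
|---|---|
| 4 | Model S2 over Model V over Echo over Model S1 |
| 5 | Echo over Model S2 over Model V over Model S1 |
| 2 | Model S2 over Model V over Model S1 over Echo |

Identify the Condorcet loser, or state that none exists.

Head-to-head results (11 engineers):
Model V vs Model S1: Model V, 11–0.
Model V vs Echo: 4+2 = 6 for Model V, 5 for Echo — Model V by 6–5.
Model V vs Model S2: 0 to 11, Model S2.
Model S1 vs Echo: Echo wins 9–2.
Model S1 vs Model S2: Model S1 is ranked higher on 0 ballots, Model S2 on 11. Model S2 wins 11–0.
Echo vs Model S2: Echo is ranked higher on 5 ballots, Model S2 on 6. Model S2 wins 6–5.
Only Model S1 has no wins; Model S1 is the Condorcet loser.

Model S1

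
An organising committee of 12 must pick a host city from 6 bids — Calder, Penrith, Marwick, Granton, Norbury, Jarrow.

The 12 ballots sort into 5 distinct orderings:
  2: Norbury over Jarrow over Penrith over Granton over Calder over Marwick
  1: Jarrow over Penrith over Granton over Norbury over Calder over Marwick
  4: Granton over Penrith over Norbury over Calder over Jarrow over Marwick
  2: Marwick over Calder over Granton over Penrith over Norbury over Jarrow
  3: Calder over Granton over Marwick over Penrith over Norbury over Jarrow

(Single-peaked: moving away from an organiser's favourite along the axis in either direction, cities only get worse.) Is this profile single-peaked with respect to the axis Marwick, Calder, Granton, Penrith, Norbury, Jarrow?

Axis positions: Marwick=1, Calder=2, Granton=3, Penrith=4, Norbury=5, Jarrow=6.
Cluster 1 (peak Norbury at position 5): ranking walks positions 5-6-4-3-2-1, expanding outward from the peak — single-peaked.
Cluster 2: ranking walks positions 6-4-3-5-2-1; Penrith is ranked above Norbury even though Norbury lies between Penrith and the peak Jarrow on the axis — preferences dip and rise again. Not single-peaked.
Cluster 3 (peak Granton at position 3): ranking walks positions 3-4-5-2-6-1, expanding outward from the peak — single-peaked.
Cluster 4 (peak Marwick at position 1): ranking walks positions 1-2-3-4-5-6, expanding outward from the peak — single-peaked.
Cluster 5 (peak Calder at position 2): ranking walks positions 2-3-1-4-5-6, expanding outward from the peak — single-peaked.
Cluster 2 violates single-peakedness, so the profile is not single-peaked on this axis.

no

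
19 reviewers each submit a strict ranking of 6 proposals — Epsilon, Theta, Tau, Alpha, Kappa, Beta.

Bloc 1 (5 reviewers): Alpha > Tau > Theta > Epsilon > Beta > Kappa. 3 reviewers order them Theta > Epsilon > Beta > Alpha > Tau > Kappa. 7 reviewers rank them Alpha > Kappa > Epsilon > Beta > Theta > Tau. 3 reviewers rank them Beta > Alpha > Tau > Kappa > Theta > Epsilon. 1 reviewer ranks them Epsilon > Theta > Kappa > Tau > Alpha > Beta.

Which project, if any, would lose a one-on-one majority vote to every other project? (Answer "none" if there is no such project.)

none

Head-to-head results (19 reviewers):
Epsilon vs Theta: Epsilon is ranked higher on 7+1 = 8 ballots, Theta on 11. Theta wins 11–8.
Epsilon vs Tau: 3+7+1 = 11 for Epsilon, 8 for Tau — Epsilon by 11–8.
Epsilon–Alpha: Alpha 15–4.
Epsilon–Kappa: Kappa 10–9.
Epsilon vs Beta: Epsilon preferred on 5+3+7+1 = 16 ballots; Epsilon wins 16–3.
Theta vs Tau: Theta, 11–8.
Theta vs Alpha: Alpha wins 15–4.
Theta vs Kappa: Theta preferred on 5+3+1 = 9 ballots; Kappa wins 10–9.
Theta vs Beta: Beta, 10–9.
Tau vs Alpha: Tau preferred on 1 ballot; Alpha wins 18–1.
Tau–Kappa: Tau 11–8.
Tau vs Beta: Tau is ranked higher on 5+1 = 6 ballots, Beta on 13. Beta wins 13–6.
Alpha vs Kappa: Alpha, 18–1.
Alpha vs Beta: Alpha, 13–6.
Kappa vs Beta: Kappa is ranked higher on 7+1 = 8 ballots, Beta on 11. Beta wins 11–8.
Each project has at least one pairwise win (Epsilon beats Tau; Theta beats Epsilon; Tau beats Kappa; Alpha beats Epsilon; Kappa beats Epsilon; Beta beats Theta) — no Condorcet loser.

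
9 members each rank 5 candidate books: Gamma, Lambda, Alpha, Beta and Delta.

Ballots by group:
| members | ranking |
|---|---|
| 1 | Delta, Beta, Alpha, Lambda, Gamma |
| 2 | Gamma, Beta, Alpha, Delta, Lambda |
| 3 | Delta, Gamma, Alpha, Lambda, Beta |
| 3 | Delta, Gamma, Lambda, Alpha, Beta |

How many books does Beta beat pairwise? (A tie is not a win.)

0

Beta against each rival (9 members):
Beta vs Gamma: Gamma, 8–1.
Beta vs Lambda: Lambda wins 6–3.
Beta vs Alpha: Alpha, 6–3.
Beta–Delta: Delta 7–2.
Beta beats no one; loses to Gamma, Lambda, Alpha, Delta — 0 pairwise wins.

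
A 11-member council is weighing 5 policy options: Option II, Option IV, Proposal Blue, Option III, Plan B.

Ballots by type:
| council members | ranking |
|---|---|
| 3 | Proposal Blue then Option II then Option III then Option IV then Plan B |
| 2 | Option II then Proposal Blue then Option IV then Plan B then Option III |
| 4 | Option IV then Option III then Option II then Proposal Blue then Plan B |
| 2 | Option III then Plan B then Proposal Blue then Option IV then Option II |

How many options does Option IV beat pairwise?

Option IV against each rival (11 council members):
Option IV vs Option II: Option IV is ranked higher on 4+2 = 6 ballots, Option II on 5. Option IV wins 6–5.
Option IV vs Proposal Blue: 4 to 7, Proposal Blue.
Option IV vs Option III: Option IV is ranked higher on 2+4 = 6 ballots, Option III on 5. Option IV wins 6–5.
Option IV vs Plan B: 9 to 2, Option IV.
Option IV beats Option II, Option III, Plan B; loses to Proposal Blue — 3 pairwise wins.

3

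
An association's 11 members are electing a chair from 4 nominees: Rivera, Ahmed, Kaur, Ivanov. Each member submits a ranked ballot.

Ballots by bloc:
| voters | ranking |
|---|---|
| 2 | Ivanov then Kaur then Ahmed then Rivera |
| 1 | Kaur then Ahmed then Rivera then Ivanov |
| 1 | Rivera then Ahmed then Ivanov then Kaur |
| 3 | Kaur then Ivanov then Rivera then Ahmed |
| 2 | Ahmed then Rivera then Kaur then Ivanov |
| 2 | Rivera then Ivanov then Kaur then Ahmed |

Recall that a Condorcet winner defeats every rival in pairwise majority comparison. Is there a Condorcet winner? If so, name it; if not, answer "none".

Kaur

Head-to-head results (11 voters):
Rivera vs Ahmed: Rivera, 6–5.
Rivera–Kaur: Kaur 6–5.
Rivera vs Ivanov: Rivera, 6–5.
Ahmed–Kaur: Kaur 8–3.
Ahmed vs Ivanov: 4 to 7, Ivanov.
Kaur vs Ivanov: Kaur, 6–5.
Kaur beats each of Rivera, Ahmed, Ivanov — Kaur is the Condorcet winner.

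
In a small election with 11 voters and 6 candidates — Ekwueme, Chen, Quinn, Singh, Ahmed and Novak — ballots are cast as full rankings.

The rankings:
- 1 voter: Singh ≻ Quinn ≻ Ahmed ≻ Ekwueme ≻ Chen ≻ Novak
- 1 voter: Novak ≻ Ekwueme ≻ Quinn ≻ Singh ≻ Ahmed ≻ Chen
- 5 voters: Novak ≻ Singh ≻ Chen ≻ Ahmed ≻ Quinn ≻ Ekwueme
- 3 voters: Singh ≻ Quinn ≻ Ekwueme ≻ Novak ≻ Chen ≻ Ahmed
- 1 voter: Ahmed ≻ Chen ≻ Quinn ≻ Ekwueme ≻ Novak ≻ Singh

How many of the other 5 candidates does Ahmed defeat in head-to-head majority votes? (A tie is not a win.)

2

Ahmed against each rival (11 voters):
Ahmed vs Ekwueme: 7 to 4, Ahmed.
Ahmed vs Chen: Chen, 8–3.
Ahmed vs Quinn: Ahmed wins 6–5.
Ahmed vs Singh: Ahmed is ranked higher on 1 ballot, Singh on 10. Singh wins 10–1.
Ahmed vs Novak: Novak, 9–2.
Ahmed beats Ekwueme, Quinn; loses to Chen, Singh, Novak — 2 pairwise wins.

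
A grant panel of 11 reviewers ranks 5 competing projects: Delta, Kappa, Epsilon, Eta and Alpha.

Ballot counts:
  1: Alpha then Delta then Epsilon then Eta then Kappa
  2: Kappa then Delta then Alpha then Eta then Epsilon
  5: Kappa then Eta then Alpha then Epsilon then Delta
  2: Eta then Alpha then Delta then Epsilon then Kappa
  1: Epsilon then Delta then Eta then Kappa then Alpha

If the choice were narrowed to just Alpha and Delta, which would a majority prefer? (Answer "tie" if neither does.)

Ballots ranking Alpha above Delta: 1 + 5 + 2 = 8.
Ballots ranking Delta above Alpha: 11 − 8 = 3.
Alpha wins the head-to-head 8–3.

Alpha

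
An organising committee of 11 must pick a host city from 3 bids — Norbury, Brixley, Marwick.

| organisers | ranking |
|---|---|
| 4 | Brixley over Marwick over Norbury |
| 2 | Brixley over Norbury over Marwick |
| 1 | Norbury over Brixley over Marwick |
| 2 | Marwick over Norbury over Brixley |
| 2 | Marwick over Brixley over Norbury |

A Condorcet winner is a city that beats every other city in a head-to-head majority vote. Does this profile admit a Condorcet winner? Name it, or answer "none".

Brixley

Pairwise majorities:
Norbury vs Brixley: Brixley wins 8–3.
Norbury vs Marwick: Marwick, 8–3.
Brixley–Marwick: Brixley 7–4.
Brixley beats each of Norbury, Marwick — Brixley is the Condorcet winner.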